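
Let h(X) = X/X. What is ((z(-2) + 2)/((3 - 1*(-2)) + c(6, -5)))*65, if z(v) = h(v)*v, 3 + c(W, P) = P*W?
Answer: 0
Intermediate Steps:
c(W, P) = -3 + P*W
h(X) = 1
z(v) = v (z(v) = 1*v = v)
((z(-2) + 2)/((3 - 1*(-2)) + c(6, -5)))*65 = ((-2 + 2)/((3 - 1*(-2)) + (-3 - 5*6)))*65 = (0/((3 + 2) + (-3 - 30)))*65 = (0/(5 - 33))*65 = (0/(-28))*65 = (0*(-1/28))*65 = 0*65 = 0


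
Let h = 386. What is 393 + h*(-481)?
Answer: -185273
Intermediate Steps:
393 + h*(-481) = 393 + 386*(-481) = 393 - 185666 = -185273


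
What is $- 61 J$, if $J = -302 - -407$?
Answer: $-6405$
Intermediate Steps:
$J = 105$ ($J = -302 + 407 = 105$)
$- 61 J = \left(-61\right) 105 = -6405$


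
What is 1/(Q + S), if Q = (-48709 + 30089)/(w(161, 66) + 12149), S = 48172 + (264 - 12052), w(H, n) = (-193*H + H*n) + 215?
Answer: 8083/294110492 ≈ 2.7483e-5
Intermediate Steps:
w(H, n) = 215 - 193*H + H*n
S = 36384 (S = 48172 - 11788 = 36384)
Q = 18620/8083 (Q = (-48709 + 30089)/((215 - 193*161 + 161*66) + 12149) = -18620/((215 - 31073 + 10626) + 12149) = -18620/(-20232 + 12149) = -18620/(-8083) = -18620*(-1/8083) = 18620/8083 ≈ 2.3036)
1/(Q + S) = 1/(18620/8083 + 36384) = 1/(294110492/8083) = 8083/294110492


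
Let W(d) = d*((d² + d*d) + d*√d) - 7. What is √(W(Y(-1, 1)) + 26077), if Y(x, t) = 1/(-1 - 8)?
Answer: √(19005028 + 3*I)/27 ≈ 161.46 + 1.2744e-5*I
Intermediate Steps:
Y(x, t) = -⅑ (Y(x, t) = 1/(-9) = -⅑)
W(d) = -7 + d*(d^(3/2) + 2*d²) (W(d) = d*((d² + d²) + d^(3/2)) - 7 = d*(2*d² + d^(3/2)) - 7 = d*(d^(3/2) + 2*d²) - 7 = -7 + d*(d^(3/2) + 2*d²))
√(W(Y(-1, 1)) + 26077) = √((-7 + (-⅑)^(5/2) + 2*(-⅑)³) + 26077) = √((-7 + I/243 + 2*(-1/729)) + 26077) = √((-7 + I/243 - 2/729) + 26077) = √((-5105/729 + I/243) + 26077) = √(19005028/729 + I/243)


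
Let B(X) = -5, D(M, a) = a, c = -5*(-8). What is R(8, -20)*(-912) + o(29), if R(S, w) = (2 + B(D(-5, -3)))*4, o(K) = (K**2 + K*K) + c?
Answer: 12666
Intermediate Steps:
c = 40
o(K) = 40 + 2*K**2 (o(K) = (K**2 + K*K) + 40 = (K**2 + K**2) + 40 = 2*K**2 + 40 = 40 + 2*K**2)
R(S, w) = -12 (R(S, w) = (2 - 5)*4 = -3*4 = -12)
R(8, -20)*(-912) + o(29) = -12*(-912) + (40 + 2*29**2) = 10944 + (40 + 2*841) = 10944 + (40 + 1682) = 10944 + 1722 = 12666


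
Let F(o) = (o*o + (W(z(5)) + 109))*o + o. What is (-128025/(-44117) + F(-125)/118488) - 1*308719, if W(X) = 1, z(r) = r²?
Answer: -201731159026853/653416887 ≈ -3.0873e+5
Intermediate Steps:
F(o) = o + o*(110 + o²) (F(o) = (o*o + (1 + 109))*o + o = (o² + 110)*o + o = (110 + o²)*o + o = o*(110 + o²) + o = o + o*(110 + o²))
(-128025/(-44117) + F(-125)/118488) - 1*308719 = (-128025/(-44117) - 125*(111 + (-125)²)/118488) - 1*308719 = (-128025*(-1/44117) - 125*(111 + 15625)*(1/118488)) - 308719 = (128025/44117 - 125*15736*(1/118488)) - 308719 = (128025/44117 - 1967000*1/118488) - 308719 = (128025/44117 - 245875/14811) - 308719 = -8951089100/653416887 - 308719 = -201731159026853/653416887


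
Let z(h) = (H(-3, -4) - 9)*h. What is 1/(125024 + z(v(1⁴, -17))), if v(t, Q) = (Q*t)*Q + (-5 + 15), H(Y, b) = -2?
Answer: 1/121735 ≈ 8.2146e-6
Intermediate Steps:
v(t, Q) = 10 + t*Q² (v(t, Q) = t*Q² + 10 = 10 + t*Q²)
z(h) = -11*h (z(h) = (-2 - 9)*h = -11*h)
1/(125024 + z(v(1⁴, -17))) = 1/(125024 - 11*(10 + 1⁴*(-17)²)) = 1/(125024 - 11*(10 + 1*289)) = 1/(125024 - 11*(10 + 289)) = 1/(125024 - 11*299) = 1/(125024 - 3289) = 1/121735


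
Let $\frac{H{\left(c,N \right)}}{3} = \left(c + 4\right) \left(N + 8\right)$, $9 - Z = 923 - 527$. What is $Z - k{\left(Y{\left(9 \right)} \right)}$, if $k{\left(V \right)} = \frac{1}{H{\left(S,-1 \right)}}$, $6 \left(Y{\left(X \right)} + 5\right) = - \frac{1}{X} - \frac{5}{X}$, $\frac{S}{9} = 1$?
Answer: $- \frac{105652}{273} \approx -387.0$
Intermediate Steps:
$S = 9$ ($S = 9 \cdot 1 = 9$)
$Z = -387$ ($Z = 9 - \left(923 - 527\right) = 9 - 396 = -387$)
$H{\left(c,N \right)} = 3 \left(4 + c\right) \left(8 + N\right)$ ($H{\left(c,N \right)} = 3 \left(c + 4\right) \left(N + 8\right) = 3 \left(4 + c\right) \left(8 + N\right)$)
$Y{\left(X \right)} = -5 - \frac{1}{X}$ ($Y{\left(X \right)} = -5 + \frac{- \frac{1}{X} - \frac{5}{X}}{6} = -5 + \frac{\left(-6\right) \frac{1}{X}}{6} = -5 - \frac{1}{X}$)
$k{\left(V \right)} = \frac{1}{273}$ ($k{\left(V \right)} = \frac{1}{96 + 12 \left(-1\right) + 24 \cdot 9 + 3 \left(-1\right) 9} = \frac{1}{96 - 12 + 216 - 27} = \frac{1}{273}$)
$Z - k{\left(Y{\left(9 \right)} \right)} = -387 - \frac{1}{273} = - \frac{105652}{273}$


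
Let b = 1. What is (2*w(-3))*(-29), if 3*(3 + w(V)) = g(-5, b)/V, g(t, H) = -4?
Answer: 1334/9 ≈ 148.22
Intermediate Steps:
w(V) = -3 - 4/(3*V) (w(V) = -3 + (-4/V)/3 = -3 - 4/(3*V))
(2*w(-3))*(-29) = (2*(-3 - 4/3/(-3)))*(-29) = (2*(-3 - 4/3*(-1/3)))*(-29) = (2*(-3 + 4/9))*(-29) = (2*(-23/9))*(-29) = -46/9*(-29) = 1334/9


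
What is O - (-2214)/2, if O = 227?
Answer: 1334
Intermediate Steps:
O - (-2214)/2 = 227 - (-2214)/2 = 227 - 246*(-9/2) = 227 + 1107 = 1334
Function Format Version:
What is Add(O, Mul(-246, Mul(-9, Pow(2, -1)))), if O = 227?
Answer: 1334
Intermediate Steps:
Add(O, Mul(-246, Mul(-9, Pow(2, -1)))) = Add(227, Mul(-246, Mul(-9, Pow(2, -1)))) = Add(227, Mul(-246, Mul(-9, Rational(1, 2)))) = Add(227, Mul(-246, Rational(-9, 2))) = Add(227, 1107) = 1334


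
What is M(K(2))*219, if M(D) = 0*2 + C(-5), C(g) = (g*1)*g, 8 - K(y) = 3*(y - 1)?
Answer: 5475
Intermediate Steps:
K(y) = 11 - 3*y (K(y) = 8 - 3*(y - 1) = 8 - 3*(-1 + y) = 8 - (-3 + 3*y) = 8 + (3 - 3*y) = 11 - 3*y)
C(g) = g² (C(g) = g*g = g²)
M(D) = 25 (M(D) = 0*2 + (-5)² = 0 + 25 = 25)
M(K(2))*219 = 25*219 = 5475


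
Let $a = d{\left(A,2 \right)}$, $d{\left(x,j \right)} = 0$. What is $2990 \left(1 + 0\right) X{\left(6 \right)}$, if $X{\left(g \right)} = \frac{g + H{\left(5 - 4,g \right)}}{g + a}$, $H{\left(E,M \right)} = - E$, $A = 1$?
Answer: $\frac{7475}{3} \approx 2491.7$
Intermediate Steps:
$a = 0$
$X{\left(g \right)} = \frac{-1 + g}{g}$ ($X{\left(g \right)} = \frac{g - \left(5 - 4\right)}{g + 0} = \frac{g - 1}{g} = \frac{-1 + g}{g}$)
$2990 \left(1 + 0\right) X{\left(6 \right)} = 2990 \left(1 + 0\right) \frac{-1 + 6}{6} = 2990 \cdot 1 \cdot \frac{1}{6} \cdot 5 = 2990 \cdot 1 \cdot \frac{5}{6} = 2990 \cdot \frac{5}{6} = \frac{7475}{3}$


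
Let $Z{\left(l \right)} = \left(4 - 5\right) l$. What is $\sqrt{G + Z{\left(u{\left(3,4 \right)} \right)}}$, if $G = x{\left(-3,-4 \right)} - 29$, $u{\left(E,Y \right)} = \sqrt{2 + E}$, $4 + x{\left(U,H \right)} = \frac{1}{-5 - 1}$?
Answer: $\frac{\sqrt{-1194 - 36 \sqrt{5}}}{6} \approx 5.95 i$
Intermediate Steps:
$x{\left(U,H \right)} = - \frac{25}{6}$ ($x{\left(U,H \right)} = -4 + \frac{1}{-5 - 1} = -4 + \frac{1}{-6} = -4 - \frac{1}{6} = - \frac{25}{6}$)
$Z{\left(l \right)} = - l$
$G = - \frac{199}{6}$ ($G = - \frac{25}{6} - 29 = - \frac{199}{6} \approx -33.167$)
$\sqrt{G + Z{\left(u{\left(3,4 \right)} \right)}} = \sqrt{- \frac{199}{6} - \sqrt{2 + 3}} = \sqrt{- \frac{199}{6} - \sqrt{5}}$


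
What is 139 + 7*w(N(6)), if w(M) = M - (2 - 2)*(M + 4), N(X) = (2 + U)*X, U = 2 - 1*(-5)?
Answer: 517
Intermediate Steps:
U = 7 (U = 2 + 5 = 7)
N(X) = 9*X (N(X) = (2 + 7)*X = 9*X)
w(M) = M (w(M) = M - 0*(4 + M) = M - 1*0 = M + 0 = M)
139 + 7*w(N(6)) = 139 + 7*(9*6) = 139 + 7*54 = 139 + 378 = 517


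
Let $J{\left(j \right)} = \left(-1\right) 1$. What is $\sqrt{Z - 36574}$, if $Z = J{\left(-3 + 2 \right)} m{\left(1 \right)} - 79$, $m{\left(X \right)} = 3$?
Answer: $4 i \sqrt{2291} \approx 191.46 i$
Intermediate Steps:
$J{\left(j \right)} = -1$
$Z = -82$ ($Z = \left(-1\right) 3 - 79 = -3 - 79 = -82$)
$\sqrt{Z - 36574} = \sqrt{-82 - 36574} = \sqrt{-36656} = 4 i \sqrt{2291}$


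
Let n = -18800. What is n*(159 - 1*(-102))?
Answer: -4906800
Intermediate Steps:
n*(159 - 1*(-102)) = -18800*(159 - 1*(-102)) = -18800*(159 + 102) = -18800*261 = -4906800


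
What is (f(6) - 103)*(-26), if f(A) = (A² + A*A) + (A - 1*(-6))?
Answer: 494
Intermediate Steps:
f(A) = 6 + A + 2*A² (f(A) = (A² + A²) + (A + 6) = 2*A² + (6 + A) = 6 + A + 2*A²)
(f(6) - 103)*(-26) = ((6 + 6 + 2*6²) - 103)*(-26) = ((6 + 6 + 2*36) - 103)*(-26) = ((6 + 6 + 72) - 103)*(-26) = (84 - 103)*(-26) = -19*(-26) = 494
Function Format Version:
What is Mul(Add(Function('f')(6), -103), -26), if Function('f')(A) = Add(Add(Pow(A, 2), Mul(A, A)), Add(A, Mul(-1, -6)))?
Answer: 494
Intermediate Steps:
Function('f')(A) = Add(6, A, Mul(2, Pow(A, 2))) (Function('f')(A) = Add(Add(Pow(A, 2), Pow(A, 2)), Add(A, 6)) = Add(Mul(2, Pow(A, 2)), Add(6, A)) = Add(6, A, Mul(2, Pow(A, 2))))
Mul(Add(Function('f')(6), -103), -26) = Mul(Add(Add(6, 6, Mul(2, Pow(6, 2))), -103), -26) = Mul(Add(Add(6, 6, Mul(2, 36)), -103), -26) = Mul(Add(Add(6, 6, 72), -103), -26) = Mul(Add(84, -103), -26) = Mul(-19, -26) = 494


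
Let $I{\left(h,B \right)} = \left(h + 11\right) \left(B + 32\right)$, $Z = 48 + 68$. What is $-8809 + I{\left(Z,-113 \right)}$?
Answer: $-19096$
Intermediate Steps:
$Z = 116$
$I{\left(h,B \right)} = \left(11 + h\right) \left(32 + B\right)$
$-8809 + I{\left(Z,-113 \right)} = -8809 + \left(352 + 11 \left(-113\right) + 32 \cdot 116 - 13108\right) = -8809 + \left(352 - 1243 + 3712 - 13108\right) = -8809 - 10287 = -19096$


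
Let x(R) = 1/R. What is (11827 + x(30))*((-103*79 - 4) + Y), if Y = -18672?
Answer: -9513547343/30 ≈ -3.1712e+8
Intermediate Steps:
(11827 + x(30))*((-103*79 - 4) + Y) = (11827 + 1/30)*((-103*79 - 4) - 18672) = (11827 + 1/30)*((-8137 - 4) - 18672) = 354811*(-8141 - 18672)/30 = (354811/30)*(-26813) = -9513547343/30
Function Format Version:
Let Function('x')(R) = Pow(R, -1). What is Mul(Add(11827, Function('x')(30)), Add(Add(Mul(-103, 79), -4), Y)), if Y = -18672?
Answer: Rational(-9513547343, 30) ≈ -3.1712e+8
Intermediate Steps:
Mul(Add(11827, Function('x')(30)), Add(Add(Mul(-103, 79), -4), Y)) = Mul(Add(11827, Pow(30, -1)), Add(Add(Mul(-103, 79), -4), -18672)) = Mul(Add(11827, Rational(1, 30)), Add(Add(-8137, -4), -18672)) = Mul(Rational(354811, 30), Add(-8141, -18672)) = Mul(Rational(354811, 30), -26813) = Rational(-9513547343, 30)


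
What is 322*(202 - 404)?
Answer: -65044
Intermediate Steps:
322*(202 - 404) = 322*(-202) = -65044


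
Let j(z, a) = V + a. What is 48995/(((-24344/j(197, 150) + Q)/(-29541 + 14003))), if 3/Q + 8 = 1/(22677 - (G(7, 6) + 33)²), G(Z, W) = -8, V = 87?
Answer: 5304927876171675/718387622 ≈ 7.3845e+6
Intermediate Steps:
j(z, a) = 87 + a
Q = -22052/58805 (Q = 3/(-8 + 1/(22677 - (-8 + 33)²)) = 3/(-8 + 1/(22677 - 1*25²)) = 3/(-8 + 1/(22677 - 1*625)) = 3/(-8 + 1/(22677 - 625)) = 3/(-8 + 1/22052) = 3/(-176415/22052) = 3*(-22052/176415) = -22052/58805 ≈ -0.37500)
48995/(((-24344/j(197, 150) + Q)/(-29541 + 14003))) = 48995/(((-24344/(87 + 150) - 22052/58805)/(-29541 + 14003))) = 48995/(((-24344/237 - 22052/58805)/(-15538))) = 48995/(((-24344*1/237 - 22052/58805)*(-1/15538))) = 48995/(((-24344/237 - 22052/58805)*(-1/15538))) = 48995/((-1436775244/13936785*(-1/15538))) = 48995/(718387622/108274882665) = 48995*(108274882665/718387622) = 5304927876171675/718387622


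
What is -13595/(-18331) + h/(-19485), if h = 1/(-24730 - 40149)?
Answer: 17186354665756/23173451051265 ≈ 0.74164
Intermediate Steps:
h = -1/64879 (h = 1/(-64879) = -1/64879 ≈ -1.5413e-5)
-13595/(-18331) + h/(-19485) = -13595/(-18331) - 1/64879/(-19485) = -13595*(-1/18331) - 1/64879*(-1/19485) = 13595/18331 + 1/1264167315 = 17186354665756/23173451051265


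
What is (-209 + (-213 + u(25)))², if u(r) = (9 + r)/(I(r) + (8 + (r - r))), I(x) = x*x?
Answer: 71338136464/400689 ≈ 1.7804e+5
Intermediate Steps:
I(x) = x²
u(r) = (9 + r)/(8 + r²) (u(r) = (9 + r)/(r² + (8 + (r - r))) = (9 + r)/(r² + (8 + 0)) = (9 + r)/(r² + 8) = (9 + r)/(8 + r²))
(-209 + (-213 + u(25)))² = (-209 + (-213 + (9 + 25)/(8 + 25²)))² = (-209 + (-213 + 34/(8 + 625)))² = (-209 + (-213 + 34/633))² = (-209 - 134795/633)² = (-267092/633)² = 71338136464/400689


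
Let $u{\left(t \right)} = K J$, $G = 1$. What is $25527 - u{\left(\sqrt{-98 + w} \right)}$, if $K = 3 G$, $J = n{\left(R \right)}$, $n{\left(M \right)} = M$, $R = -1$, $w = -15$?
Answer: $25530$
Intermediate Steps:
$J = -1$
$K = 3$ ($K = 3 \cdot 1 = 3$)
$u{\left(t \right)} = -3$ ($u{\left(t \right)} = 3 \left(-1\right) = -3$)
$25527 - u{\left(\sqrt{-98 + w} \right)} = 25527 - -3 = 25527 + 3 = 25530$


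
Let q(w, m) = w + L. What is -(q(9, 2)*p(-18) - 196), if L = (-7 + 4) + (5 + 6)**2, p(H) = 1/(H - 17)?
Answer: 6987/35 ≈ 199.63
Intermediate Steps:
p(H) = 1/(-17 + H)
L = 118 (L = -3 + 11**2 = -3 + 121 = 118)
q(w, m) = 118 + w (q(w, m) = w + 118 = 118 + w)
-(q(9, 2)*p(-18) - 196) = -((118 + 9)/(-17 - 18) - 196) = -(127/(-35) - 196) = -(127*(-1/35) - 196) = -(-127/35 - 196) = -1*(-6987/35) = 6987/35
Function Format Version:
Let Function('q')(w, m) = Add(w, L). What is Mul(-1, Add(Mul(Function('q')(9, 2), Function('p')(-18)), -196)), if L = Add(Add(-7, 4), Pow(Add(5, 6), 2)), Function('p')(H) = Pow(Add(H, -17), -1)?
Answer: Rational(6987, 35) ≈ 199.63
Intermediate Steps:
Function('p')(H) = Pow(Add(-17, H), -1)
L = 118 (L = Add(-3, Pow(11, 2)) = Add(-3, 121) = 118)
Function('q')(w, m) = Add(118, w) (Function('q')(w, m) = Add(w, 118) = Add(118, w))
Mul(-1, Add(Mul(Function('q')(9, 2), Function('p')(-18)), -196)) = Mul(-1, Add(Mul(Add(118, 9), Pow(Add(-17, -18), -1)), -196)) = Mul(-1, Add(Mul(127, Pow(-35, -1)), -196)) = Mul(-1, Add(Mul(127, Rational(-1, 35)), -196)) = Mul(-1, Add(Rational(-127, 35), -196)) = Mul(-1, Rational(-6987, 35)) = Rational(6987, 35)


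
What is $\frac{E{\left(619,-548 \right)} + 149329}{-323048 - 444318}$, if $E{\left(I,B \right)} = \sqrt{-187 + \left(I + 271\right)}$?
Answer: $- \frac{149329}{767366} - \frac{\sqrt{703}}{767366} \approx -0.19463$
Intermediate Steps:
$E{\left(I,B \right)} = \sqrt{84 + I}$ ($E{\left(I,B \right)} = \sqrt{-187 + \left(271 + I\right)} = \sqrt{84 + I}$)
$\frac{E{\left(619,-548 \right)} + 149329}{-323048 - 444318} = \frac{\sqrt{84 + 619} + 149329}{-323048 - 444318} = \frac{\sqrt{703} + 149329}{-767366} = \left(149329 + \sqrt{703}\right) \left(- \frac{1}{767366}\right) = - \frac{149329}{767366} - \frac{\sqrt{703}}{767366}$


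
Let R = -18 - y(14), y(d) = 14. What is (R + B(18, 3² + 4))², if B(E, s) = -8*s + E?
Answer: 13924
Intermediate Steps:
R = -32 (R = -18 - 1*14 = -18 - 14 = -32)
B(E, s) = E - 8*s
(R + B(18, 3² + 4))² = (-32 + (18 - 8*(3² + 4)))² = (-32 + (18 - 8*(9 + 4)))² = (-32 + (18 - 8*13))² = (-32 + (18 - 104))² = (-32 - 86)² = (-118)² = 13924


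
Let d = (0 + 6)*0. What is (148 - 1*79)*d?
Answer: 0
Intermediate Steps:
d = 0 (d = 6*0 = 0)
(148 - 1*79)*d = (148 - 1*79)*0 = (148 - 79)*0 = 69*0 = 0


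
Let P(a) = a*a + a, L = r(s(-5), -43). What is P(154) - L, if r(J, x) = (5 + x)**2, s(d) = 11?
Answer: 22426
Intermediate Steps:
L = 1444 (L = (5 - 43)**2 = (-38)**2 = 1444)
P(a) = a + a**2 (P(a) = a**2 + a = a + a**2)
P(154) - L = 154*(1 + 154) - 1*1444 = 154*155 - 1444 = 23870 - 1444 = 22426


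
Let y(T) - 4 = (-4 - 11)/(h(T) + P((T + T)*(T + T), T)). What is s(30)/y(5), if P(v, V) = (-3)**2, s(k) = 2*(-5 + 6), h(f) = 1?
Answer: 4/5 ≈ 0.80000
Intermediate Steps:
s(k) = 2 (s(k) = 2*1 = 2)
P(v, V) = 9
y(T) = 5/2 (y(T) = 4 + (-4 - 11)/(1 + 9) = 4 - 15/10 = 4 - 15*1/10 = 4 - 3/2 = 5/2)
s(30)/y(5) = 2/(5/2) = 2*(2/5) = 4/5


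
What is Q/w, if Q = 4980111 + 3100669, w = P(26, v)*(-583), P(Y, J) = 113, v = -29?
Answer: -8080780/65879 ≈ -122.66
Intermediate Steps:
w = -65879 (w = 113*(-583) = -65879)
Q = 8080780
Q/w = 8080780/(-65879) = 8080780*(-1/65879) = -8080780/65879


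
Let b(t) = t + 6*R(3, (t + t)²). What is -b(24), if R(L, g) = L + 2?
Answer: -54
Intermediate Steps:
R(L, g) = 2 + L
b(t) = 30 + t (b(t) = t + 6*(2 + 3) = t + 6*5 = t + 30 = 30 + t)
-b(24) = -(30 + 24) = -1*54 = -54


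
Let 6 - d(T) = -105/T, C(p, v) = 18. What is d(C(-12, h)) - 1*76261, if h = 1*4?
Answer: -457495/6 ≈ -76249.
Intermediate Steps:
h = 4
d(T) = 6 + 105/T (d(T) = 6 - (-105)/T = 6 + 105/T)
d(C(-12, h)) - 1*76261 = (6 + 105/18) - 1*76261 = (6 + 105*(1/18)) - 76261 = (6 + 35/6) - 76261 = 71/6 - 76261 = -457495/6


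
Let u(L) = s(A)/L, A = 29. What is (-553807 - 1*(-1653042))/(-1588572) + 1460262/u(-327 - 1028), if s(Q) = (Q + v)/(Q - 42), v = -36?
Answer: -40862067312789005/11120004 ≈ -3.6746e+9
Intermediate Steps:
s(Q) = (-36 + Q)/(-42 + Q) (s(Q) = (Q - 36)/(Q - 42) = (-36 + Q)/(-42 + Q))
u(L) = 7/(13*L) (u(L) = ((-36 + 29)/(-42 + 29))/L = (-7/(-13))/L = (-1/13*(-7))/L = 7/(13*L))
(-553807 - 1*(-1653042))/(-1588572) + 1460262/u(-327 - 1028) = (-553807 - 1*(-1653042))/(-1588572) + 1460262/((7/(13*(-327 - 1028)))) = (-553807 + 1653042)*(-1/1588572) + 1460262/(((7/13)/(-1355))) = 1099235*(-1/1588572) + 1460262/(((7/13)*(-1/1355))) = -1099235/1588572 + 1460262/(-7/17615) = -1099235/1588572 + 1460262*(-17615/7) = -1099235/1588572 - 25722515130/7 = -40862067312789005/11120004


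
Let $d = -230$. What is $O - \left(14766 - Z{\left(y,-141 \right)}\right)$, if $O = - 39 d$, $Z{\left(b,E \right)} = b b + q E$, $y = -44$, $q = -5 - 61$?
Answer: $5446$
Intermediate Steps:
$q = -66$ ($q = -5 - 61 = -66$)
$Z{\left(b,E \right)} = b^{2} - 66 E$ ($Z{\left(b,E \right)} = b b - 66 E = b^{2} - 66 E$)
$O = 8970$ ($O = \left(-39\right) \left(-230\right) = 8970$)
$O - \left(14766 - Z{\left(y,-141 \right)}\right) = 8970 - \left(14766 - \left(\left(-44\right)^{2} - -9306\right)\right) = 8970 - \left(14766 - \left(1936 + 9306\right)\right) = 8970 - \left(14766 - 11242\right) = 8970 - 3524 = 5446$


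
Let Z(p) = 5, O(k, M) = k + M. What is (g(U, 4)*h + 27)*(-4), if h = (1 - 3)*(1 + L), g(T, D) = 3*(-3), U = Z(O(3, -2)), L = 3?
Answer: -396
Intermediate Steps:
O(k, M) = M + k
U = 5
g(T, D) = -9
h = -8 (h = (1 - 3)*(1 + 3) = -2*4 = -8)
(g(U, 4)*h + 27)*(-4) = (-9*(-8) + 27)*(-4) = (72 + 27)*(-4) = 99*(-4) = -396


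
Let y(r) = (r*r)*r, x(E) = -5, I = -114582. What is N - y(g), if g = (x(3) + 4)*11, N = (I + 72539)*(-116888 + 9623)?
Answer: 4509743726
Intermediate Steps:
N = 4509742395 (N = (-114582 + 72539)*(-116888 + 9623) = -42043*(-107265) = 4509742395)
g = -11 (g = (-5 + 4)*11 = -1*11 = -11)
y(r) = r³ (y(r) = r²*r = r³)
N - y(g) = 4509742395 - 1*(-11)³ = 4509742395 - 1*(-1331) = 4509742395 + 1331 = 4509743726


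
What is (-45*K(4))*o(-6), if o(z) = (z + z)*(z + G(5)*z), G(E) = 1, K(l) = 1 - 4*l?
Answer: 97200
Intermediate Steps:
o(z) = 4*z² (o(z) = (z + z)*(z + 1*z) = (2*z)*(z + z) = (2*z)*(2*z) = 4*z²)
(-45*K(4))*o(-6) = (-45*(1 - 4*4))*(4*(-6)²) = (-45*(1 - 16))*(4*36) = -45*(-15)*144 = 675*144 = 97200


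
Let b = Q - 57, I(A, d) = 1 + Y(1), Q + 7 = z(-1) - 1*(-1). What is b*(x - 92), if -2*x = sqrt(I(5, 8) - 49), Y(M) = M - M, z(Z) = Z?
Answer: 5888 + 128*I*sqrt(3) ≈ 5888.0 + 221.7*I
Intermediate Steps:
Y(M) = 0
Q = -7 (Q = -7 + (-1 - 1*(-1)) = -7 + (-1 + 1) = -7 + 0 = -7)
I(A, d) = 1 (I(A, d) = 1 + 0 = 1)
b = -64 (b = -7 - 57 = -64)
x = -2*I*sqrt(3) (x = -sqrt(1 - 49)/2 = -2*I*sqrt(3) ≈ -3.4641*I)
b*(x - 92) = -64*(-2*I*sqrt(3) - 92) = -64*(-92 - 2*I*sqrt(3)) = 5888 + 128*I*sqrt(3)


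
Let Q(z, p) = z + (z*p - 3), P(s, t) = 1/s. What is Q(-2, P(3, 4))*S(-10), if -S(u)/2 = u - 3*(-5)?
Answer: 170/3 ≈ 56.667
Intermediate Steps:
P(s, t) = 1/s
S(u) = -30 - 2*u (S(u) = -2*(u - 3*(-5)) = -2*(u + 15) = -2*(15 + u) = -30 - 2*u)
Q(z, p) = -3 + z + p*z (Q(z, p) = z + (p*z - 3) = z + (-3 + p*z) = -3 + z + p*z)
Q(-2, P(3, 4))*S(-10) = (-3 - 2 - 2/3)*(-30 - 2*(-10)) = (-3 - 2 + (⅓)*(-2))*(-30 + 20) = (-3 - 2 - ⅔)*(-10) = -17/3*(-10) = 170/3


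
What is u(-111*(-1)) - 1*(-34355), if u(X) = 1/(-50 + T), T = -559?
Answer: 20922194/609 ≈ 34355.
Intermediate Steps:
u(X) = -1/609 (u(X) = 1/(-50 - 559) = 1/(-609) = -1/609)
u(-111*(-1)) - 1*(-34355) = -1/609 - 1*(-34355) = -1/609 + 34355 = 20922194/609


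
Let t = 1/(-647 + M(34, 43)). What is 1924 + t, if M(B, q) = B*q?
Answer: 1568061/815 ≈ 1924.0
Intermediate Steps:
t = 1/815 (t = 1/(-647 + 34*43) = 1/(-647 + 1462) = 1/815 ≈ 0.0012270)
1924 + t = 1924 + 1/815 = 1568061/815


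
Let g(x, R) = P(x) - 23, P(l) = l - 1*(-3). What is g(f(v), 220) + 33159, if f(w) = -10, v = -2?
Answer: 33129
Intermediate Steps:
P(l) = 3 + l (P(l) = l + 3 = 3 + l)
g(x, R) = -20 + x (g(x, R) = (3 + x) - 23 = -20 + x)
g(f(v), 220) + 33159 = (-20 - 10) + 33159 = -30 + 33159 = 33129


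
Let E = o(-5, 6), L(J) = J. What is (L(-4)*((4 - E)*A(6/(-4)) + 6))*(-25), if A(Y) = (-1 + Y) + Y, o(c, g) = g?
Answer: 1400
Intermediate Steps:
E = 6
A(Y) = -1 + 2*Y
(L(-4)*((4 - E)*A(6/(-4)) + 6))*(-25) = -4*((4 - 1*6)*(-1 + 2*(6/(-4))) + 6)*(-25) = -4*((4 - 6)*(-1 + 2*(6*(-1/4))) + 6)*(-25) = -4*(-2*(-1 + 2*(-3/2)) + 6)*(-25) = -4*(-2*(-1 - 3) + 6)*(-25) = -4*(-2*(-4) + 6)*(-25) = -4*(8 + 6)*(-25) = -4*14*(-25) = -56*(-25) = 1400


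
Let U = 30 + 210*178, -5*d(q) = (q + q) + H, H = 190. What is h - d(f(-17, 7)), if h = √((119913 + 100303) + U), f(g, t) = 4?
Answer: 198/5 + √257626 ≈ 547.17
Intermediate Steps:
d(q) = -38 - 2*q/5 (d(q) = -((q + q) + 190)/5 = -(2*q + 190)/5 = -(190 + 2*q)/5 = -38 - 2*q/5)
U = 37410 (U = 30 + 37380 = 37410)
h = √257626 (h = √((119913 + 100303) + 37410) = √(220216 + 37410) = √257626 ≈ 507.57)
h - d(f(-17, 7)) = √257626 - (-38 - ⅖*4) = √257626 - (-38 - 8/5) = √257626 - 1*(-198/5) = √257626 + 198/5 = 198/5 + √257626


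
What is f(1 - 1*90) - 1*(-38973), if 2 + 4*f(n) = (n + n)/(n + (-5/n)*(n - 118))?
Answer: 698083341/17912 ≈ 38973.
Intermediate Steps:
f(n) = -½ + n/(2*(n - 5*(-118 + n)/n)) (f(n) = -½ + ((n + n)/(n + (-5/n)*(n - 118)))/4 = -½ + ((2*n)/(n + (-5/n)*(-118 + n)))/4 = -½ + ((2*n)/(n - 5*(-118 + n)/n))/4 = -½ + (2*n/(n - 5*(-118 + n)/n))/4 = -½ + n/(2*(n - 5*(-118 + n)/n)))
f(1 - 1*90) - 1*(-38973) = 5*(-118 + (1 - 1*90))/(2*(590 + (1 - 1*90)² - 5*(1 - 1*90))) - 1*(-38973) = 5*(-118 + (1 - 90))/(2*(590 + (1 - 90)² - 5*(1 - 90))) + 38973 = 5*(-118 - 89)/(2*(590 + (-89)² - 5*(-89))) + 38973 = (5/2)*(-207)/(590 + 7921 + 445) + 38973 = (5/2)*(-207)/8956 + 38973 = (5/2)*(1/8956)*(-207) + 38973 = -1035/17912 + 38973 = 698083341/17912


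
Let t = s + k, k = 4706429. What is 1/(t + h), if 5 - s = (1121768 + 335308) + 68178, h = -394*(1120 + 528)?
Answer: 1/2531868 ≈ 3.9497e-7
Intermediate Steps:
h = -649312 (h = -394*1648 = -649312)
s = -1525249 (s = 5 - ((1121768 + 335308) + 68178) = 5 - (1457076 + 68178) = 5 - 1*1525254 = 5 - 1525254 = -1525249)
t = 3181180 (t = -1525249 + 4706429 = 3181180)
1/(t + h) = 1/(3181180 - 649312) = 1/2531868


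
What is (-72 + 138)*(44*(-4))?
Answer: -11616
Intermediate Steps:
(-72 + 138)*(44*(-4)) = 66*(-176) = -11616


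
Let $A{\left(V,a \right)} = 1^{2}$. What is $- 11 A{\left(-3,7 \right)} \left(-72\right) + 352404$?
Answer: $353196$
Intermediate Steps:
$A{\left(V,a \right)} = 1$
$- 11 A{\left(-3,7 \right)} \left(-72\right) + 352404 = \left(-11\right) 1 \left(-72\right) + 352404 = \left(-11\right) \left(-72\right) + 352404 = 792 + 352404 = 353196$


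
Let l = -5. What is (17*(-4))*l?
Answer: 340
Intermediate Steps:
(17*(-4))*l = (17*(-4))*(-5) = -68*(-5) = 340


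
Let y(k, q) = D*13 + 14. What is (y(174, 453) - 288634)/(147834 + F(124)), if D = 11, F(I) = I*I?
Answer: -15183/8590 ≈ -1.7675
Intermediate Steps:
F(I) = I²
y(k, q) = 157 (y(k, q) = 11*13 + 14 = 143 + 14 = 157)
(y(174, 453) - 288634)/(147834 + F(124)) = (157 - 288634)/(147834 + 124²) = -288477/(147834 + 15376) = -288477/163210 = -288477*1/163210 = -15183/8590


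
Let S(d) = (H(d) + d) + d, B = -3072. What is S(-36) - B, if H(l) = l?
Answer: 2964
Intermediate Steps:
S(d) = 3*d (S(d) = (d + d) + d = 2*d + d = 3*d)
S(-36) - B = 3*(-36) - 1*(-3072) = -108 + 3072 = 2964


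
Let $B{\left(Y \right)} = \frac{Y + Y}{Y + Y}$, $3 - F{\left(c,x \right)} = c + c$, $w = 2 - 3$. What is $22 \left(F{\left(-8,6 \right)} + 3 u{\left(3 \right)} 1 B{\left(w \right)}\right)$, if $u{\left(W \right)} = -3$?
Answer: $220$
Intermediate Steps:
$w = -1$
$F{\left(c,x \right)} = 3 - 2 c$ ($F{\left(c,x \right)} = 3 - \left(c + c\right) = 3 - 2 c$)
$B{\left(Y \right)} = 1$ ($B{\left(Y \right)} = \frac{2 Y}{2 Y} = 2 Y \frac{1}{2 Y} = 1$)
$22 \left(F{\left(-8,6 \right)} + 3 u{\left(3 \right)} 1 B{\left(w \right)}\right) = 22 \left(\left(3 - -16\right) + 3 \left(-3\right) 1 \cdot 1\right) = 22 \left(\left(3 + 16\right) + \left(-9\right) 1 \cdot 1\right) = 22 \left(19 - 9\right) = 22 \cdot 10 = 220$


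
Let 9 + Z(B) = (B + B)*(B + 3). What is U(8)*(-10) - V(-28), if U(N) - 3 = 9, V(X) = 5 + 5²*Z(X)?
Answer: -34900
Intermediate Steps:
Z(B) = -9 + 2*B*(3 + B) (Z(B) = -9 + (B + B)*(B + 3) = -9 + (2*B)*(3 + B) = -9 + 2*B*(3 + B))
V(X) = -220 + 50*X² + 150*X (V(X) = 5 + 5²*(-9 + 2*X² + 6*X) = 5 + 25*(-9 + 2*X² + 6*X) = 5 + (-225 + 50*X² + 150*X) = -220 + 50*X² + 150*X)
U(N) = 12 (U(N) = 3 + 9 = 12)
U(8)*(-10) - V(-28) = 12*(-10) - (-220 + 50*(-28)² + 150*(-28)) = -120 - (-220 + 50*784 - 4200) = -120 - (-220 + 39200 - 4200) = -120 - 1*34780 = -120 - 34780 = -34900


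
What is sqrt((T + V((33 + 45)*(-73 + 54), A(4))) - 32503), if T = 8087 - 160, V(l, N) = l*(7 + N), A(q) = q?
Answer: 3*I*sqrt(4542) ≈ 202.18*I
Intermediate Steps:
T = 7927
sqrt((T + V((33 + 45)*(-73 + 54), A(4))) - 32503) = sqrt((7927 + ((33 + 45)*(-73 + 54))*(7 + 4)) - 32503) = sqrt((7927 + (78*(-19))*11) - 32503) = sqrt((7927 - 1482*11) - 32503) = sqrt((7927 - 16302) - 32503) = sqrt(-8375 - 32503) = sqrt(-40878) = 3*I*sqrt(4542)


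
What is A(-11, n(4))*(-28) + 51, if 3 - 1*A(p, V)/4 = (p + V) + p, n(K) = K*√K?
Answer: -1853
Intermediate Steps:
n(K) = K^(3/2)
A(p, V) = 12 - 8*p - 4*V (A(p, V) = 12 - 4*((p + V) + p) = 12 - 4*((V + p) + p) = 12 - 4*(V + 2*p) = 12 + (-8*p - 4*V) = 12 - 8*p - 4*V)
A(-11, n(4))*(-28) + 51 = (12 - 8*(-11) - 4*4^(3/2))*(-28) + 51 = (12 + 88 - 4*8)*(-28) + 51 = (12 + 88 - 32)*(-28) + 51 = 68*(-28) + 51 = -1904 + 51 = -1853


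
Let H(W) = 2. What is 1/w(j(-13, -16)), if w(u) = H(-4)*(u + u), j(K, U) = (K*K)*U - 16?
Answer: -1/10880 ≈ -9.1912e-5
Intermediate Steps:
j(K, U) = -16 + U*K² (j(K, U) = K²*U - 16 = U*K² - 16 = -16 + U*K²)
w(u) = 4*u (w(u) = 2*(u + u) = 2*(2*u) = 4*u)
1/w(j(-13, -16)) = 1/(4*(-16 - 16*(-13)²)) = 1/(4*(-16 - 16*169)) = 1/(4*(-16 - 2704)) = 1/(4*(-2720)) = 1/(-10880) = -1/10880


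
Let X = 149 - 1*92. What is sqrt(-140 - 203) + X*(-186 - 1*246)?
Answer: -24624 + 7*I*sqrt(7) ≈ -24624.0 + 18.52*I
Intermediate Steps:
X = 57 (X = 149 - 92 = 57)
sqrt(-140 - 203) + X*(-186 - 1*246) = sqrt(-140 - 203) + 57*(-186 - 1*246) = sqrt(-343) + 57*(-186 - 246) = 7*I*sqrt(7) + 57*(-432) = 7*I*sqrt(7) - 24624 = -24624 + 7*I*sqrt(7)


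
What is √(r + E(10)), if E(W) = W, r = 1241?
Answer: 3*√139 ≈ 35.370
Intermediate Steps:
√(r + E(10)) = √(1241 + 10) = √1251 = 3*√139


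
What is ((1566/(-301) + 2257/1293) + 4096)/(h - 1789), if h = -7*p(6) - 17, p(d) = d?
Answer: -1592789047/719228664 ≈ -2.2146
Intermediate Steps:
h = -59 (h = -7*6 - 17 = -42 - 17 = -59)
((1566/(-301) + 2257/1293) + 4096)/(h - 1789) = ((1566/(-301) + 2257/1293) + 4096)/(-59 - 1789) = ((1566*(-1/301) + 2257*(1/1293)) + 4096)/(-1848) = ((-1566/301 + 2257/1293) + 4096)*(-1/1848) = (-1345481/389193 + 4096)*(-1/1848) = (1592789047/389193)*(-1/1848) = -1592789047/719228664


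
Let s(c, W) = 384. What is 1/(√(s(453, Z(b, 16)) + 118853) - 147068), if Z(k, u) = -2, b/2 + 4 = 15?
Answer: -147068/21628877387 - √119237/21628877387 ≈ -6.8156e-6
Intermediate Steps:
b = 22 (b = -8 + 2*15 = -8 + 30 = 22)
1/(√(s(453, Z(b, 16)) + 118853) - 147068) = 1/(√(384 + 118853) - 147068) = 1/(√119237 - 147068) = 1/(-147068 + √119237)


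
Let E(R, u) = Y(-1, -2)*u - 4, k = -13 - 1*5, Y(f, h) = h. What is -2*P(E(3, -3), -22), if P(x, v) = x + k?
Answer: 32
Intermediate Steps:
k = -18 (k = -13 - 5 = -18)
E(R, u) = -4 - 2*u (E(R, u) = -2*u - 4 = -4 - 2*u)
P(x, v) = -18 + x (P(x, v) = x - 18 = -18 + x)
-2*P(E(3, -3), -22) = -2*(-18 + (-4 - 2*(-3))) = -2*(-18 + (-4 + 6)) = -2*(-18 + 2) = -2*(-16) = 32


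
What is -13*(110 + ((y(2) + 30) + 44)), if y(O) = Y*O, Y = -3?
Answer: -2314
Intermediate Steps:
y(O) = -3*O
-13*(110 + ((y(2) + 30) + 44)) = -13*(110 + ((-3*2 + 30) + 44)) = -13*(110 + ((-6 + 30) + 44)) = -13*(110 + (24 + 44)) = -13*(110 + 68) = -13*178 = -1*2314 = -2314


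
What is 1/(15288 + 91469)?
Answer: 1/106757 ≈ 9.3671e-6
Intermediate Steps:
1/(15288 + 91469) = 1/106757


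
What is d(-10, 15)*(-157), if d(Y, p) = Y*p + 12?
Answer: 21666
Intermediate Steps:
d(Y, p) = 12 + Y*p
d(-10, 15)*(-157) = (12 - 10*15)*(-157) = (12 - 150)*(-157) = -138*(-157) = 21666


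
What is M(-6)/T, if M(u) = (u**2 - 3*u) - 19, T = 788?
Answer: 35/788 ≈ 0.044416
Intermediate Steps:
M(u) = -19 + u**2 - 3*u
M(-6)/T = (-19 + (-6)**2 - 3*(-6))/788 = (-19 + 36 + 18)*(1/788) = 35*(1/788) = 35/788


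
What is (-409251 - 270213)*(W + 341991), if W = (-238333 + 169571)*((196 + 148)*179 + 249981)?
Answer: 14556116805162552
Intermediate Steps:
W = -21423282434 (W = -68762*(344*179 + 249981) = -68762*(61576 + 249981) = -68762*311557 = -21423282434)
(-409251 - 270213)*(W + 341991) = (-409251 - 270213)*(-21423282434 + 341991) = -679464*(-21422940443) = 14556116805162552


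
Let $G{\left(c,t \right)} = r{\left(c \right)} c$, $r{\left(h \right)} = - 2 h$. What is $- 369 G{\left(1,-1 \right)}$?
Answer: $738$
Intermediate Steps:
$G{\left(c,t \right)} = - 2 c^{2}$ ($G{\left(c,t \right)} = - 2 c c = - 2 c^{2}$)
$- 369 G{\left(1,-1 \right)} = - 369 \left(- 2 \cdot 1^{2}\right) = - 369 \left(\left(-2\right) 1\right) = \left(-369\right) \left(-2\right) = 738$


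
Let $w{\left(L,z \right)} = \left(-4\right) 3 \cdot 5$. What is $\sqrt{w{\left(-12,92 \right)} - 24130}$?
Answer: $i \sqrt{24190} \approx 155.53 i$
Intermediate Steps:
$w{\left(L,z \right)} = -60$ ($w{\left(L,z \right)} = \left(-12\right) 5 = -60$)
$\sqrt{w{\left(-12,92 \right)} - 24130} = \sqrt{-60 - 24130} = \sqrt{-24190} = i \sqrt{24190}$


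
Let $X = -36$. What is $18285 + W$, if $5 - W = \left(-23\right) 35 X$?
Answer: $-10690$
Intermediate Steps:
$W = -28975$ ($W = 5 - \left(-23\right) 35 \left(-36\right) = 5 - \left(-805\right) \left(-36\right) = 5 - 28980 = -28975$)
$18285 + W = 18285 - 28975 = -10690$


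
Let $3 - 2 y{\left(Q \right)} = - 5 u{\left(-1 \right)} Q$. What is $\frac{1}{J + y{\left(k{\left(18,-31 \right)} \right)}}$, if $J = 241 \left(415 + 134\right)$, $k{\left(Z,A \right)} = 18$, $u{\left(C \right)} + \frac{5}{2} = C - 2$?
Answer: $\frac{1}{132063} \approx 7.5721 \cdot 10^{-6}$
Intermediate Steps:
$u{\left(C \right)} = - \frac{9}{2} + C$ ($u{\left(C \right)} = - \frac{5}{2} + \left(C - 2\right) = - \frac{5}{2} + \left(-2 + C\right) = - \frac{9}{2} + C$)
$J = 132309$ ($J = 241 \cdot 549 = 132309$)
$y{\left(Q \right)} = \frac{3}{2} - \frac{55 Q}{4}$ ($y{\left(Q \right)} = \frac{3}{2} - \frac{- 5 \left(- \frac{9}{2} - 1\right) Q}{2} = \frac{3}{2} - \frac{\left(-5\right) \left(- \frac{11}{2}\right) Q}{2} = \frac{3}{2} - \frac{\frac{55}{2} Q}{2} = \frac{3}{2} - \frac{55 Q}{4}$)
$\frac{1}{J + y{\left(k{\left(18,-31 \right)} \right)}} = \frac{1}{132309 + \left(\frac{3}{2} - \frac{495}{2}\right)} = \frac{1}{132309 - 246} = \frac{1}{132063}$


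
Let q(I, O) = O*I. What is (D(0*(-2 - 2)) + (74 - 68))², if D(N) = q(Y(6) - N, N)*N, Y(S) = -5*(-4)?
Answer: 36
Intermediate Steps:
Y(S) = 20
q(I, O) = I*O
D(N) = N²*(20 - N) (D(N) = ((20 - N)*N)*N = (N*(20 - N))*N = N²*(20 - N))
(D(0*(-2 - 2)) + (74 - 68))² = ((0*(-2 - 2))²*(20 - 0*(-2 - 2)) + (74 - 68))² = ((0*(-4))²*(20 - 0*(-4)) + 6)² = (0²*(20 - 1*0) + 6)² = (0*(20 + 0) + 6)² = (0*20 + 6)² = (0 + 6)² = 6² = 36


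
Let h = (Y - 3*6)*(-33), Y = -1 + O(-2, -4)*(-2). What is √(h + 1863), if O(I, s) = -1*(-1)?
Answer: 6*√71 ≈ 50.557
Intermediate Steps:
O(I, s) = 1
Y = -3 (Y = -1 + 1*(-2) = -1 - 2 = -3)
h = 693 (h = (-3 - 3*6)*(-33) = (-3 - 18)*(-33) = -21*(-33) = 693)
√(h + 1863) = √(693 + 1863) = √2556 = 6*√71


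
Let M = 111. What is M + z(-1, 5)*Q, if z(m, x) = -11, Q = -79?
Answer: 980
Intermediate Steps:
M + z(-1, 5)*Q = 111 - 11*(-79) = 111 + 869 = 980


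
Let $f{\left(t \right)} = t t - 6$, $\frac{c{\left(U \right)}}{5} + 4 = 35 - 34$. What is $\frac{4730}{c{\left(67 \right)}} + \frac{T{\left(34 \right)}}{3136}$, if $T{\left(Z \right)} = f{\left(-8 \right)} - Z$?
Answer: $- \frac{370823}{1176} \approx -315.33$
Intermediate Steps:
$c{\left(U \right)} = -15$ ($c{\left(U \right)} = -20 + 5 \left(35 - 34\right) = -20 + 5 \cdot 1 = -20 + 5 = -15$)
$f{\left(t \right)} = -6 + t^{2}$ ($f{\left(t \right)} = t^{2} - 6 = -6 + t^{2}$)
$T{\left(Z \right)} = 58 - Z$ ($T{\left(Z \right)} = \left(-6 + \left(-8\right)^{2}\right) - Z = \left(-6 + 64\right) - Z = 58 - Z$)
$\frac{4730}{c{\left(67 \right)}} + \frac{T{\left(34 \right)}}{3136} = \frac{4730}{-15} + \frac{58 - 34}{3136} = 4730 \left(- \frac{1}{15}\right) + \left(58 - 34\right) \frac{1}{3136} = - \frac{946}{3} + 24 \cdot \frac{1}{3136} = - \frac{946}{3} + \frac{3}{392} = - \frac{370823}{1176}$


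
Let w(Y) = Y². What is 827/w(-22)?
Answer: 827/484 ≈ 1.7087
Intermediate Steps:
827/w(-22) = 827/((-22)²) = 827/484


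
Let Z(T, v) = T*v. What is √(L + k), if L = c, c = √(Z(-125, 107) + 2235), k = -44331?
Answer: √(-44331 + 2*I*√2785) ≈ 0.2506 + 210.55*I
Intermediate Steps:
c = 2*I*√2785 (c = √(-125*107 + 2235) = √(-13375 + 2235) = √(-11140) = 2*I*√2785 ≈ 105.55*I)
L = 2*I*√2785 ≈ 105.55*I
√(L + k) = √(2*I*√2785 - 44331) = √(-44331 + 2*I*√2785)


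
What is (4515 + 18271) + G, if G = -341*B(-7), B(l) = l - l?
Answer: 22786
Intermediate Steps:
B(l) = 0
G = 0 (G = -341*0 = 0)
(4515 + 18271) + G = (4515 + 18271) + 0 = 22786 + 0 = 22786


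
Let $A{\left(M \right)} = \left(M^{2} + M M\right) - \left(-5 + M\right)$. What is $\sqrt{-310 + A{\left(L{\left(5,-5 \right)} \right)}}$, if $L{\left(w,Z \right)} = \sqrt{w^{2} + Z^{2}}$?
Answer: $\sqrt{-205 - 5 \sqrt{2}} \approx 14.563 i$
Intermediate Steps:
$L{\left(w,Z \right)} = \sqrt{Z^{2} + w^{2}}$
$A{\left(M \right)} = 5 - M + 2 M^{2}$ ($A{\left(M \right)} = \left(M^{2} + M^{2}\right) - \left(-5 + M\right) = 2 M^{2} - \left(-5 + M\right) = 5 - M + 2 M^{2}$)
$\sqrt{-310 + A{\left(L{\left(5,-5 \right)} \right)}} = \sqrt{-310 + \left(5 - \sqrt{\left(-5\right)^{2} + 5^{2}} + 2 \left(\sqrt{\left(-5\right)^{2} + 5^{2}}\right)^{2}\right)} = \sqrt{-310 + \left(5 - \sqrt{25 + 25} + 2 \left(\sqrt{25 + 25}\right)^{2}\right)} = \sqrt{-310 + \left(5 - \sqrt{50} + 2 \left(\sqrt{50}\right)^{2}\right)} = \sqrt{-310 + \left(5 - 5 \sqrt{2} + 2 \left(5 \sqrt{2}\right)^{2}\right)} = \sqrt{-310 + \left(5 - 5 \sqrt{2} + 2 \cdot 50\right)} = \sqrt{-310 + \left(5 - 5 \sqrt{2} + 100\right)} = \sqrt{-310 + \left(105 - 5 \sqrt{2}\right)} = \sqrt{-205 - 5 \sqrt{2}}$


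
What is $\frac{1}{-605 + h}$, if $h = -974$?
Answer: $- \frac{1}{1579} \approx -0.00063331$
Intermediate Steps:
$\frac{1}{-605 + h} = \frac{1}{-605 - 974} = \frac{1}{-1579} = - \frac{1}{1579}$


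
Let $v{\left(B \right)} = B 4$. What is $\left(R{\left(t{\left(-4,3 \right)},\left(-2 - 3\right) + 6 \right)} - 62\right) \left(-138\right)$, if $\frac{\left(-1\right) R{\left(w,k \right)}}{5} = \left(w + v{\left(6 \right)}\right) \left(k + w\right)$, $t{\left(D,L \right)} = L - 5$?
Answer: $-6624$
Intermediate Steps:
$v{\left(B \right)} = 4 B$
$t{\left(D,L \right)} = -5 + L$
$R{\left(w,k \right)} = - 5 \left(24 + w\right) \left(k + w\right)$ ($R{\left(w,k \right)} = - 5 \left(w + 4 \cdot 6\right) \left(k + w\right) = - 5 \left(w + 24\right) \left(k + w\right) = - 5 \left(24 + w\right) \left(k + w\right)$)
$\left(R{\left(t{\left(-4,3 \right)},\left(-2 - 3\right) + 6 \right)} - 62\right) \left(-138\right) = \left(\left(- 120 \left(\left(-2 - 3\right) + 6\right) - 120 \left(-5 + 3\right) - 5 \left(-5 + 3\right)^{2} - 5 \left(\left(-2 - 3\right) + 6\right) \left(-5 + 3\right)\right) - 62\right) \left(-138\right) = \left(\left(- 120 \left(-5 + 6\right) - -240 - 5 \left(-2\right)^{2} - 5 \left(-5 + 6\right) \left(-2\right)\right) - 62\right) \left(-138\right) = \left(\left(\left(-120\right) 1 + 240 - 20 - 5 \left(-2\right)\right) - 62\right) \left(-138\right) = \left(\left(-120 + 240 - 20 + 10\right) - 62\right) \left(-138\right) = \left(110 - 62\right) \left(-138\right) = 48 \left(-138\right) = -6624$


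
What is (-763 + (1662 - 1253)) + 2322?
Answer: 1968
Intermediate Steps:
(-763 + (1662 - 1253)) + 2322 = (-763 + 409) + 2322 = -354 + 2322 = 1968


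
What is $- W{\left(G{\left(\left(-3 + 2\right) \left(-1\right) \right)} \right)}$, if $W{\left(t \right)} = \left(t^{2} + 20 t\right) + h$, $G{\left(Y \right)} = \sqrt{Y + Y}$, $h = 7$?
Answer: $-9 - 20 \sqrt{2} \approx -37.284$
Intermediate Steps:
$G{\left(Y \right)} = \sqrt{2} \sqrt{Y}$ ($G{\left(Y \right)} = \sqrt{2 Y} = \sqrt{2} \sqrt{Y}$)
$W{\left(t \right)} = 7 + t^{2} + 20 t$ ($W{\left(t \right)} = \left(t^{2} + 20 t\right) + 7 = 7 + t^{2} + 20 t$)
$- W{\left(G{\left(\left(-3 + 2\right) \left(-1\right) \right)} \right)} = - (7 + \left(\sqrt{2} \sqrt{\left(-3 + 2\right) \left(-1\right)}\right)^{2} + 20 \sqrt{2} \sqrt{\left(-3 + 2\right) \left(-1\right)}) = - (7 + \left(\sqrt{2} \sqrt{\left(-1\right) \left(-1\right)}\right)^{2} + 20 \sqrt{2} \sqrt{\left(-1\right) \left(-1\right)}) = - (7 + \left(\sqrt{2} \sqrt{1}\right)^{2} + 20 \sqrt{2} \sqrt{1}) = - (7 + \left(\sqrt{2} \cdot 1\right)^{2} + 20 \sqrt{2} \cdot 1) = - (7 + \left(\sqrt{2}\right)^{2} + 20 \sqrt{2}) = - (7 + 2 + 20 \sqrt{2}) = - (9 + 20 \sqrt{2}) = -9 - 20 \sqrt{2}$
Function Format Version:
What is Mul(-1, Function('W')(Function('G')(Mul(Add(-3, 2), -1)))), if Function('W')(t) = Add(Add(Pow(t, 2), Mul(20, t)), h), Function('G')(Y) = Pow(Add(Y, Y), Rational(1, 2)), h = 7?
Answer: Add(-9, Mul(-20, Pow(2, Rational(1, 2)))) ≈ -37.284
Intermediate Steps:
Function('G')(Y) = Mul(Pow(2, Rational(1, 2)), Pow(Y, Rational(1, 2))) (Function('G')(Y) = Pow(Mul(2, Y), Rational(1, 2)) = Mul(Pow(2, Rational(1, 2)), Pow(Y, Rational(1, 2))))
Function('W')(t) = Add(7, Pow(t, 2), Mul(20, t)) (Function('W')(t) = Add(Add(Pow(t, 2), Mul(20, t)), 7) = Add(7, Pow(t, 2), Mul(20, t)))
Mul(-1, Function('W')(Function('G')(Mul(Add(-3, 2), -1)))) = Mul(-1, Add(7, Pow(Mul(Pow(2, Rational(1, 2)), Pow(Mul(Add(-3, 2), -1), Rational(1, 2))), 2), Mul(20, Mul(Pow(2, Rational(1, 2)), Pow(Mul(Add(-3, 2), -1), Rational(1, 2)))))) = Mul(-1, Add(7, Pow(Mul(Pow(2, Rational(1, 2)), Pow(Mul(-1, -1), Rational(1, 2))), 2), Mul(20, Mul(Pow(2, Rational(1, 2)), Pow(Mul(-1, -1), Rational(1, 2)))))) = Mul(-1, Add(7, Pow(Mul(Pow(2, Rational(1, 2)), Pow(1, Rational(1, 2))), 2), Mul(20, Mul(Pow(2, Rational(1, 2)), Pow(1, Rational(1, 2)))))) = Mul(-1, Add(7, Pow(Mul(Pow(2, Rational(1, 2)), 1), 2), Mul(20, Mul(Pow(2, Rational(1, 2)), 1)))) = Mul(-1, Add(7, Pow(Pow(2, Rational(1, 2)), 2), Mul(20, Pow(2, Rational(1, 2))))) = Mul(-1, Add(7, 2, Mul(20, Pow(2, Rational(1, 2))))) = Mul(-1, Add(9, Mul(20, Pow(2, Rational(1, 2))))) = Add(-9, Mul(-20, Pow(2, Rational(1, 2))))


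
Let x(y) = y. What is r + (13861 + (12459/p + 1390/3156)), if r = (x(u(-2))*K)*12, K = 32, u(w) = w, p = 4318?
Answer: 22308949271/1703451 ≈ 13096.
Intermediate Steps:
r = -768 (r = -2*32*12 = -64*12 = -768)
r + (13861 + (12459/p + 1390/3156)) = -768 + (13861 + (12459/4318 + 1390/3156)) = -768 + (13861 + (12459*(1/4318) + 1390*(1/3156))) = -768 + (13861 + (12459/4318 + 695/1578)) = -768 + (13861 + 5665328/1703451) = -768 + 23617199639/1703451 = 22308949271/1703451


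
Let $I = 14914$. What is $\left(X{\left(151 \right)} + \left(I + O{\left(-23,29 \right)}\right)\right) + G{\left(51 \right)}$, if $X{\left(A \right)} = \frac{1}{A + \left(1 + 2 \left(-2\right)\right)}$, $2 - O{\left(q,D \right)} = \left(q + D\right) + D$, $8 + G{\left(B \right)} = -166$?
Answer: $\frac{2176637}{148} \approx 14707.0$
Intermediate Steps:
$G{\left(B \right)} = -174$ ($G{\left(B \right)} = -8 - 166 = -174$)
$O{\left(q,D \right)} = 2 - q - 2 D$ ($O{\left(q,D \right)} = 2 - \left(\left(q + D\right) + D\right) = 2 - \left(\left(D + q\right) + D\right) = 2 - \left(q + 2 D\right) = 2 - q - 2 D$)
$X{\left(A \right)} = \frac{1}{-3 + A}$ ($X{\left(A \right)} = \frac{1}{A + \left(1 - 4\right)} = \frac{1}{A - 3} = \frac{1}{-3 + A}$)
$\left(X{\left(151 \right)} + \left(I + O{\left(-23,29 \right)}\right)\right) + G{\left(51 \right)} = \left(\frac{1}{-3 + 151} + \left(14914 - 33\right)\right) - 174 = \left(\frac{1}{148} + \left(14914 + \left(2 + 23 - 58\right)\right)\right) - 174 = \left(\frac{1}{148} + \left(14914 - 33\right)\right) - 174 = \left(\frac{1}{148} + 14881\right) - 174 = \frac{2202389}{148} - 174 = \frac{2176637}{148}$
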